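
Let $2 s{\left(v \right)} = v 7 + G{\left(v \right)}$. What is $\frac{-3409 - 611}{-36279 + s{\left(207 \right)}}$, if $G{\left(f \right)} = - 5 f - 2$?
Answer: $\frac{4020}{36073} \approx 0.11144$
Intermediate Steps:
$G{\left(f \right)} = -2 - 5 f$
$s{\left(v \right)} = -1 + v$ ($s{\left(v \right)} = \frac{v 7 - \left(2 + 5 v\right)}{2} = \frac{7 v - \left(2 + 5 v\right)}{2} = \frac{-2 + 2 v}{2} = -1 + v$)
$\frac{-3409 - 611}{-36279 + s{\left(207 \right)}} = \frac{-3409 - 611}{-36279 + \left(-1 + 207\right)} = - \frac{4020}{-36279 + 206} = - \frac{4020}{-36073} = \left(-4020\right) \left(- \frac{1}{36073}\right) = \frac{4020}{36073}$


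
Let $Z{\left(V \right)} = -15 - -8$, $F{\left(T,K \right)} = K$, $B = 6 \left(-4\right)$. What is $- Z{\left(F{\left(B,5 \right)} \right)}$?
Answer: $7$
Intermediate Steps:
$B = -24$
$Z{\left(V \right)} = -7$ ($Z{\left(V \right)} = -15 + 8 = -7$)
$- Z{\left(F{\left(B,5 \right)} \right)} = \left(-1\right) \left(-7\right) = 7$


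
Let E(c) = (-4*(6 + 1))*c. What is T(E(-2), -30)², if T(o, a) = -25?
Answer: 625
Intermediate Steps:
E(c) = -28*c (E(c) = (-4*7)*c = -28*c)
T(E(-2), -30)² = (-25)² = 625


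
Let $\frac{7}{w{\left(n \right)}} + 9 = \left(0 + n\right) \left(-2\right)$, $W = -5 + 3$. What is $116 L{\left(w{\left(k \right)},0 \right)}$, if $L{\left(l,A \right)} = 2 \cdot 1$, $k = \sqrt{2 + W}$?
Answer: $232$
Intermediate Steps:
$W = -2$
$k = 0$ ($k = \sqrt{2 - 2} = \sqrt{0} = 0$)
$w{\left(n \right)} = \frac{7}{-9 - 2 n}$ ($w{\left(n \right)} = \frac{7}{-9 + \left(0 + n\right) \left(-2\right)} = \frac{7}{-9 + n \left(-2\right)} = \frac{7}{-9 - 2 n}$)
$L{\left(l,A \right)} = 2$
$116 L{\left(w{\left(k \right)},0 \right)} = 116 \cdot 2 = 232$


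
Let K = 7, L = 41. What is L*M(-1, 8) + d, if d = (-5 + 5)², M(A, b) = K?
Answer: 287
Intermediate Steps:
M(A, b) = 7
d = 0 (d = 0² = 0)
L*M(-1, 8) + d = 41*7 + 0 = 287 + 0 = 287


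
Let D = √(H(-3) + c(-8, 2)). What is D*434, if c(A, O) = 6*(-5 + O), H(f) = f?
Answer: 434*I*√21 ≈ 1988.8*I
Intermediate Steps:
c(A, O) = -30 + 6*O
D = I*√21 (D = √(-3 + (-30 + 6*2)) = √(-3 + (-30 + 12)) = √(-3 - 18) = √(-21) = I*√21 ≈ 4.5826*I)
D*434 = (I*√21)*434 = 434*I*√21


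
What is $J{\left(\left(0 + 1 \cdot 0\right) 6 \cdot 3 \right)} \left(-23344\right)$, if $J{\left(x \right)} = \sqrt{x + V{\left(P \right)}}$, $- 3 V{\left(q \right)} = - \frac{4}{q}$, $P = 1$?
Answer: $- \frac{46688 \sqrt{3}}{3} \approx -26955.0$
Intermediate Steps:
$V{\left(q \right)} = \frac{4}{3 q}$ ($V{\left(q \right)} = - \frac{\left(-4\right) \frac{1}{q}}{3} = \frac{4}{3 q}$)
$J{\left(x \right)} = \sqrt{\frac{4}{3} + x}$ ($J{\left(x \right)} = \sqrt{x + \frac{4}{3 \cdot 1}} = \sqrt{x + \frac{4}{3} \cdot 1} = \sqrt{x + \frac{4}{3}} = \sqrt{\frac{4}{3} + x}$)
$J{\left(\left(0 + 1 \cdot 0\right) 6 \cdot 3 \right)} \left(-23344\right) = \frac{\sqrt{12 + 9 \left(0 + 1 \cdot 0\right) 6 \cdot 3}}{3} \left(-23344\right) = \frac{\sqrt{12 + 9 \left(0 + 0\right) 6 \cdot 3}}{3} \left(-23344\right) = \frac{\sqrt{12 + 9 \cdot 0 \cdot 6 \cdot 3}}{3} \left(-23344\right) = \frac{\sqrt{12 + 9 \cdot 0 \cdot 3}}{3} \left(-23344\right) = \frac{\sqrt{12 + 9 \cdot 0}}{3} \left(-23344\right) = \frac{\sqrt{12 + 0}}{3} \left(-23344\right) = \frac{\sqrt{12}}{3} \left(-23344\right) = \frac{2 \sqrt{3}}{3} \left(-23344\right) = - \frac{46688 \sqrt{3}}{3}$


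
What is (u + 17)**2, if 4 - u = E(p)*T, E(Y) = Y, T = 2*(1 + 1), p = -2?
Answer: 841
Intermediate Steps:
T = 4 (T = 2*2 = 4)
u = 12 (u = 4 - (-2)*4 = 4 - 1*(-8) = 4 + 8 = 12)
(u + 17)**2 = (12 + 17)**2 = 29**2 = 841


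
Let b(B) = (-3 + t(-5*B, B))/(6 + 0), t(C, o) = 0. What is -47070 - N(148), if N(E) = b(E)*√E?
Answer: -47070 + √37 ≈ -47064.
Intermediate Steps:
b(B) = -½ (b(B) = (-3 + 0)/(6 + 0) = -3/6 = -3*⅙ = -½)
N(E) = -√E/2
-47070 - N(148) = -47070 - (-1)*√148/2 = -47070 - (-1)*2*√37/2 = -47070 - (-1)*√37 = -47070 + √37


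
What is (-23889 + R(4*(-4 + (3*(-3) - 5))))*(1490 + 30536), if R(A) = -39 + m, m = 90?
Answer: -763435788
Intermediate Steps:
R(A) = 51 (R(A) = -39 + 90 = 51)
(-23889 + R(4*(-4 + (3*(-3) - 5))))*(1490 + 30536) = (-23889 + 51)*(1490 + 30536) = -23838*32026 = -763435788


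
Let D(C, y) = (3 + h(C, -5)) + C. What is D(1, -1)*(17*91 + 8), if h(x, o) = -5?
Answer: -1555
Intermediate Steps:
D(C, y) = -2 + C (D(C, y) = (3 - 5) + C = -2 + C)
D(1, -1)*(17*91 + 8) = (-2 + 1)*(17*91 + 8) = -(1547 + 8) = -1*1555 = -1555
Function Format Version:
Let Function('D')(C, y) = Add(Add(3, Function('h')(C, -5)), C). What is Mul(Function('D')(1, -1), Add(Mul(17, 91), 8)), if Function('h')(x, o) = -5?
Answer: -1555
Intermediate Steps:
Function('D')(C, y) = Add(-2, C) (Function('D')(C, y) = Add(Add(3, -5), C) = Add(-2, C))
Mul(Function('D')(1, -1), Add(Mul(17, 91), 8)) = Mul(Add(-2, 1), Add(Mul(17, 91), 8)) = Mul(-1, Add(1547, 8)) = Mul(-1, 1555) = -1555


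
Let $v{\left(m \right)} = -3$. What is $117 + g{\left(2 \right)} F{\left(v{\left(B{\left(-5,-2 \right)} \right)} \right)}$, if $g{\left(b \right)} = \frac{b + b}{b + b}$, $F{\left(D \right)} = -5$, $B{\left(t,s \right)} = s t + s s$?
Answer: $112$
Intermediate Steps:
$B{\left(t,s \right)} = s^{2} + s t$ ($B{\left(t,s \right)} = s t + s^{2} = s^{2} + s t$)
$g{\left(b \right)} = 1$ ($g{\left(b \right)} = \frac{2 b}{2 b} = 2 b \frac{1}{2 b} = 1$)
$117 + g{\left(2 \right)} F{\left(v{\left(B{\left(-5,-2 \right)} \right)} \right)} = 117 + 1 \left(-5\right) = 117 - 5 = 112$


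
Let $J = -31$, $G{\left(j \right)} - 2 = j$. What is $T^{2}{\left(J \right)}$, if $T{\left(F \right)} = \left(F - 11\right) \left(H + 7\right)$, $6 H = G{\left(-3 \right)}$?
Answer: $82369$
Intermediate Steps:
$G{\left(j \right)} = 2 + j$
$H = - \frac{1}{6}$ ($H = \frac{2 - 3}{6} = \frac{1}{6} \left(-1\right) = - \frac{1}{6} \approx -0.16667$)
$T{\left(F \right)} = - \frac{451}{6} + \frac{41 F}{6}$ ($T{\left(F \right)} = \left(F - 11\right) \left(- \frac{1}{6} + 7\right) = \left(-11 + F\right) \frac{41}{6} = - \frac{451}{6} + \frac{41 F}{6}$)
$T^{2}{\left(J \right)} = \left(- \frac{451}{6} + \frac{41}{6} \left(-31\right)\right)^{2} = \left(- \frac{451}{6} - \frac{1271}{6}\right)^{2} = \left(-287\right)^{2} = 82369$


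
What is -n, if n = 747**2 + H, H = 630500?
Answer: -1188509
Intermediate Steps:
n = 1188509 (n = 747**2 + 630500 = 558009 + 630500 = 1188509)
-n = -1*1188509 = -1188509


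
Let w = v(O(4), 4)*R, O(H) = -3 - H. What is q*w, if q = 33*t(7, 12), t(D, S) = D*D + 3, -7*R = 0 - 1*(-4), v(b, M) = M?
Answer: -27456/7 ≈ -3922.3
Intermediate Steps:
R = -4/7 (R = -(0 - 1*(-4))/7 = -(0 + 4)/7 = -1/7*4 = -4/7 ≈ -0.57143)
t(D, S) = 3 + D**2 (t(D, S) = D**2 + 3 = 3 + D**2)
w = -16/7 (w = 4*(-4/7) = -16/7 ≈ -2.2857)
q = 1716 (q = 33*(3 + 7**2) = 33*(3 + 49) = 33*52 = 1716)
q*w = 1716*(-16/7) = -27456/7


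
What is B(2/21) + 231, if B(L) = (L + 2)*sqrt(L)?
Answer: 231 + 44*sqrt(42)/441 ≈ 231.65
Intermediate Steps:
B(L) = sqrt(L)*(2 + L) (B(L) = (2 + L)*sqrt(L) = sqrt(L)*(2 + L))
B(2/21) + 231 = sqrt(2/21)*(2 + 2/21) + 231 = (sqrt(42)/21)*(44/21) + 231 = 44*sqrt(42)/441 + 231 = 231 + 44*sqrt(42)/441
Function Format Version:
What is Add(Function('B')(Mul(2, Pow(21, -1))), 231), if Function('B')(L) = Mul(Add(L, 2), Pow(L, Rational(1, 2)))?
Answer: Add(231, Mul(Rational(44, 441), Pow(42, Rational(1, 2)))) ≈ 231.65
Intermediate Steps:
Function('B')(L) = Mul(Pow(L, Rational(1, 2)), Add(2, L)) (Function('B')(L) = Mul(Add(2, L), Pow(L, Rational(1, 2))) = Mul(Pow(L, Rational(1, 2)), Add(2, L)))
Add(Function('B')(Mul(2, Pow(21, -1))), 231) = Add(Mul(Pow(Mul(2, Pow(21, -1)), Rational(1, 2)), Add(2, Mul(2, Pow(21, -1)))), 231) = Add(Mul(Pow(Mul(2, Rational(1, 21)), Rational(1, 2)), Add(2, Mul(2, Rational(1, 21)))), 231) = Add(Mul(Pow(Rational(2, 21), Rational(1, 2)), Add(2, Rational(2, 21))), 231) = Add(Mul(Mul(Rational(1, 21), Pow(42, Rational(1, 2))), Rational(44, 21)), 231) = Add(Mul(Rational(44, 441), Pow(42, Rational(1, 2))), 231) = Add(231, Mul(Rational(44, 441), Pow(42, Rational(1, 2))))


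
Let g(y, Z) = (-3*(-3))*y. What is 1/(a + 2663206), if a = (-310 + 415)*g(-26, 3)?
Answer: 1/2638636 ≈ 3.7898e-7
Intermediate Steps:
g(y, Z) = 9*y
a = -24570 (a = (-310 + 415)*(9*(-26)) = 105*(-234) = -24570)
1/(a + 2663206) = 1/(-24570 + 2663206) = 1/2638636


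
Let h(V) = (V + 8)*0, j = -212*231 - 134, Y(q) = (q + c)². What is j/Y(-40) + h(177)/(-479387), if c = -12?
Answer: -24553/1352 ≈ -18.160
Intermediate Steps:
Y(q) = (-12 + q)² (Y(q) = (q - 12)² = (-12 + q)²)
j = -49106 (j = -48972 - 134 = -49106)
h(V) = 0 (h(V) = (8 + V)*0 = 0)
j/Y(-40) + h(177)/(-479387) = -49106/(-12 - 40)² + 0/(-479387) = -49106/((-52)²) + 0*(-1/479387) = -49106/2704 + 0 = -49106*1/2704 + 0 = -24553/1352 + 0 = -24553/1352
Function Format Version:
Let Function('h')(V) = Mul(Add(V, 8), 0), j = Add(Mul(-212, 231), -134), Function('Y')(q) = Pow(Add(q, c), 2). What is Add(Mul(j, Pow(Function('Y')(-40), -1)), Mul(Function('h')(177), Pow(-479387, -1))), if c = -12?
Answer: Rational(-24553, 1352) ≈ -18.160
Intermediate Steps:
Function('Y')(q) = Pow(Add(-12, q), 2) (Function('Y')(q) = Pow(Add(q, -12), 2) = Pow(Add(-12, q), 2))
j = -49106 (j = Add(-48972, -134) = -49106)
Function('h')(V) = 0 (Function('h')(V) = Mul(Add(8, V), 0) = 0)
Add(Mul(j, Pow(Function('Y')(-40), -1)), Mul(Function('h')(177), Pow(-479387, -1))) = Add(Mul(-49106, Pow(Pow(Add(-12, -40), 2), -1)), Mul(0, Pow(-479387, -1))) = Add(Mul(-49106, Pow(Pow(-52, 2), -1)), Mul(0, Rational(-1, 479387))) = Add(Mul(-49106, Pow(2704, -1)), 0) = Add(Mul(-49106, Rational(1, 2704)), 0) = Add(Rational(-24553, 1352), 0) = Rational(-24553, 1352)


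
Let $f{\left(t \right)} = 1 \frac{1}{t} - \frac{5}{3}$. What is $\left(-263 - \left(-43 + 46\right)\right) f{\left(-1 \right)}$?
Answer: $\frac{2128}{3} \approx 709.33$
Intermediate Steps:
$f{\left(t \right)} = - \frac{5}{3} + \frac{1}{t}$ ($f{\left(t \right)} = \frac{1}{t} - \frac{5}{3} = - \frac{5}{3} + \frac{1}{t}$)
$\left(-263 - \left(-43 + 46\right)\right) f{\left(-1 \right)} = \left(-263 - \left(-43 + 46\right)\right) \left(- \frac{5}{3} + \frac{1}{-1}\right) = \left(-263 - 3\right) \left(- \frac{5}{3} - 1\right) = \left(-263 - 3\right) \left(- \frac{8}{3}\right) = \left(-266\right) \left(- \frac{8}{3}\right) = \frac{2128}{3}$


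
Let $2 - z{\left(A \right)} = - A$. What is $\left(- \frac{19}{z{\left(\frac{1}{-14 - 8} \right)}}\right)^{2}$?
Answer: $\frac{174724}{1849} \approx 94.496$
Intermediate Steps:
$z{\left(A \right)} = 2 + A$ ($z{\left(A \right)} = 2 - - A = 2 + A$)
$\left(- \frac{19}{z{\left(\frac{1}{-14 - 8} \right)}}\right)^{2} = \left(- \frac{19}{2 + \frac{1}{-14 - 8}}\right)^{2} = \left(- \frac{19}{2 + \frac{1}{-22}}\right)^{2} = \left(- \frac{19}{2 - \frac{1}{22}}\right)^{2} = \left(- \frac{19}{\frac{43}{22}}\right)^{2} = \left(\left(-19\right) \frac{22}{43}\right)^{2} = \left(- \frac{418}{43}\right)^{2} = \frac{174724}{1849}$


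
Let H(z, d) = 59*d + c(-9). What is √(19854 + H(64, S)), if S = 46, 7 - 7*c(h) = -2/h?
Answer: √9952915/21 ≈ 150.23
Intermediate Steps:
c(h) = 1 + 2/(7*h) (c(h) = 1 - (-2)/(7*h) = 1 + 2/(7*h))
H(z, d) = 61/63 + 59*d (H(z, d) = 59*d + (2/7 - 9)/(-9) = 59*d - ⅑*(-61/7) = 59*d + 61/63 = 61/63 + 59*d)
√(19854 + H(64, S)) = √(19854 + (61/63 + 59*46)) = √(19854 + (61/63 + 2714)) = √(19854 + 171043/63) = √(1421845/63) = √9952915/21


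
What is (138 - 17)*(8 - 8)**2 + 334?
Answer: 334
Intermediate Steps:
(138 - 17)*(8 - 8)**2 + 334 = 121*0**2 + 334 = 121*0 + 334 = 0 + 334 = 334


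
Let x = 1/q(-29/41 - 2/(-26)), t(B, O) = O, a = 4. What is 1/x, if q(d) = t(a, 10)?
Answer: 10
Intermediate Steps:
q(d) = 10
x = ⅒ (x = 1/10 = ⅒ ≈ 0.10000)
1/x = 1/(⅒) = 10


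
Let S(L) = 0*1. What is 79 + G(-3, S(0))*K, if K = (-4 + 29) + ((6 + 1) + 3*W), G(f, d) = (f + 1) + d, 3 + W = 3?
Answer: 15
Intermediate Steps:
W = 0 (W = -3 + 3 = 0)
S(L) = 0
G(f, d) = 1 + d + f (G(f, d) = (1 + f) + d = 1 + d + f)
K = 32 (K = (-4 + 29) + ((6 + 1) + 3*0) = 25 + (7 + 0) = 25 + 7 = 32)
79 + G(-3, S(0))*K = 79 + (1 + 0 - 3)*32 = 79 - 2*32 = 79 - 64 = 15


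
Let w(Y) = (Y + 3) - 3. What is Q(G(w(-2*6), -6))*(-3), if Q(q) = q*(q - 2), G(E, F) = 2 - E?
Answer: -504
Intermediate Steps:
w(Y) = Y (w(Y) = (3 + Y) - 3 = Y)
Q(q) = q*(-2 + q)
Q(G(w(-2*6), -6))*(-3) = ((2 - (-2)*6)*(-2 + (2 - (-2)*6)))*(-3) = ((2 - 1*(-12))*(-2 + (2 - 1*(-12))))*(-3) = ((2 + 12)*(-2 + (2 + 12)))*(-3) = (14*(-2 + 14))*(-3) = (14*12)*(-3) = 168*(-3) = -504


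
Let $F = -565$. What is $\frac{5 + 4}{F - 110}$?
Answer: $- \frac{1}{75} \approx -0.013333$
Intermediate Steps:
$\frac{5 + 4}{F - 110} = \frac{5 + 4}{-565 - 110} = \frac{9}{-675} = 9 \left(- \frac{1}{675}\right) = - \frac{1}{75}$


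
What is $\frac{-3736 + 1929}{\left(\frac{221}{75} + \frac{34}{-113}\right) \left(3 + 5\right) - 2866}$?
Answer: $\frac{15314325}{24109966} \approx 0.63519$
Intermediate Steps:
$\frac{-3736 + 1929}{\left(\frac{221}{75} + \frac{34}{-113}\right) \left(3 + 5\right) - 2866} = - \frac{1807}{\left(221 \cdot \frac{1}{75} + 34 \left(- \frac{1}{113}\right)\right) 8 - 2866} = - \frac{1807}{\left(\frac{221}{75} - \frac{34}{113}\right) 8 - 2866} = - \frac{1807}{\frac{22423}{8475} \cdot 8 - 2866} = - \frac{1807}{\frac{179384}{8475} - 2866} = - \frac{1807}{- \frac{24109966}{8475}} = \left(-1807\right) \left(- \frac{8475}{24109966}\right) = \frac{15314325}{24109966}$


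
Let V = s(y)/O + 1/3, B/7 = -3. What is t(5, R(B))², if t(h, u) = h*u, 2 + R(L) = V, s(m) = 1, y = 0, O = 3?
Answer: 400/9 ≈ 44.444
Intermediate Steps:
B = -21 (B = 7*(-3) = -21)
V = ⅔ (V = 1/3 + 1/3 = 1*(⅓) + 1*(⅓) = ⅓ + ⅓ = ⅔ ≈ 0.66667)
R(L) = -4/3 (R(L) = -2 + ⅔ = -4/3)
t(5, R(B))² = (5*(-4/3))² = (-20/3)² = 400/9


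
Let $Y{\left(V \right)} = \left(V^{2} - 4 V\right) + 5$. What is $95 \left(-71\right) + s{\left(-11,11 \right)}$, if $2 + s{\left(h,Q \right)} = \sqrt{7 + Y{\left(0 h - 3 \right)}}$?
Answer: $-6747 + \sqrt{33} \approx -6741.3$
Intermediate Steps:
$Y{\left(V \right)} = 5 + V^{2} - 4 V$
$s{\left(h,Q \right)} = -2 + \sqrt{33}$ ($s{\left(h,Q \right)} = -2 + \sqrt{7 + \left(5 + \left(0 h - 3\right)^{2} - 4 \left(0 h - 3\right)\right)} = -2 + \sqrt{7 + \left(5 + \left(0 - 3\right)^{2} - 4 \left(0 - 3\right)\right)} = -2 + \sqrt{7 + \left(5 + \left(-3\right)^{2} - -12\right)} = -2 + \sqrt{7 + \left(5 + 9 + 12\right)} = -2 + \sqrt{7 + 26} = -2 + \sqrt{33}$)
$95 \left(-71\right) + s{\left(-11,11 \right)} = 95 \left(-71\right) - \left(2 - \sqrt{33}\right) = -6745 - \left(2 - \sqrt{33}\right) = -6747 + \sqrt{33}$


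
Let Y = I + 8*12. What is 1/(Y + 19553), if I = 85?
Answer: 1/19734 ≈ 5.0674e-5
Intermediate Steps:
Y = 181 (Y = 85 + 8*12 = 85 + 96 = 181)
1/(Y + 19553) = 1/(181 + 19553) = 1/19734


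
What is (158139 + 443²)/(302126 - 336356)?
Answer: -177194/17115 ≈ -10.353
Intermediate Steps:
(158139 + 443²)/(302126 - 336356) = (158139 + 196249)/(-34230) = 354388*(-1/34230) = -177194/17115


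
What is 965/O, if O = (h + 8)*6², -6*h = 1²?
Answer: 965/282 ≈ 3.4220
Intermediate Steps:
h = -⅙ (h = -⅙*1² = -⅙*1 = -⅙ ≈ -0.16667)
O = 282 (O = (-⅙ + 8)*6² = (47/6)*36 = 282)
965/O = 965/282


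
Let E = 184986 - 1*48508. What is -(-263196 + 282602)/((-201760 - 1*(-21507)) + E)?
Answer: 19406/43775 ≈ 0.44331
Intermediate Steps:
E = 136478 (E = 184986 - 48508 = 136478)
-(-263196 + 282602)/((-201760 - 1*(-21507)) + E) = -(-263196 + 282602)/((-201760 - 1*(-21507)) + 136478) = -19406/((-201760 + 21507) + 136478) = -19406/(-180253 + 136478) = -19406/(-43775) = -19406*(-1)/43775 = -1*(-19406/43775) = 19406/43775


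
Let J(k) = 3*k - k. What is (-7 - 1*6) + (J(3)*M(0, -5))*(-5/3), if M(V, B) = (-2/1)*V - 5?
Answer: 37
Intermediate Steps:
M(V, B) = -5 - 2*V (M(V, B) = (-2*1)*V - 5 = -2*V - 5 = -5 - 2*V)
J(k) = 2*k
(-7 - 1*6) + (J(3)*M(0, -5))*(-5/3) = (-7 - 1*6) + ((2*3)*(-5 - 2*0))*(-5/3) = (-7 - 6) + (6*(-5 + 0))*(-5*⅓) = -13 + (6*(-5))*(-5/3) = -13 - 30*(-5/3) = -13 + 50 = 37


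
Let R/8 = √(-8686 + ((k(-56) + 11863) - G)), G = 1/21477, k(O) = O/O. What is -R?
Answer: -8*√1465889117685/21477 ≈ -450.99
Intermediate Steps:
k(O) = 1
G = 1/21477 ≈ 4.6561e-5
R = 8*√1465889117685/21477 (R = 8*√(-8686 + ((1 + 11863) - 1*1/21477)) = 8*√(-8686 + (11864 - 1/21477)) = 8*√(-8686 + 254803127/21477) = 8*√(68253905/21477) = 8*(√1465889117685/21477) = 8*√1465889117685/21477 ≈ 450.99)
-R = -8*√1465889117685/21477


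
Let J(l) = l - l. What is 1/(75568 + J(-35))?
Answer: 1/75568 ≈ 1.3233e-5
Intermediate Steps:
J(l) = 0
1/(75568 + J(-35)) = 1/(75568 + 0) = 1/75568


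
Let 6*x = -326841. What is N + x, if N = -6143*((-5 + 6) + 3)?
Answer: -158091/2 ≈ -79046.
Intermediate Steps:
x = -108947/2 (x = (⅙)*(-326841) = -108947/2 ≈ -54474.)
N = -24572 (N = -6143*(1 + 3) = -6143*4 = -24572)
N + x = -24572 - 108947/2 = -158091/2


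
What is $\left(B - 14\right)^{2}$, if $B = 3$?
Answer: $121$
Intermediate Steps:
$\left(B - 14\right)^{2} = \left(3 - 14\right)^{2} = \left(-11\right)^{2} = 121$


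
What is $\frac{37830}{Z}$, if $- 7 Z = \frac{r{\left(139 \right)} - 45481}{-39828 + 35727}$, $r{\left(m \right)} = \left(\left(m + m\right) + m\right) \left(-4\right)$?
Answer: $- \frac{1085985810}{47149} \approx -23033.0$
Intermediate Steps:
$r{\left(m \right)} = - 12 m$ ($r{\left(m \right)} = \left(2 m + m\right) \left(-4\right) = 3 m \left(-4\right) = - 12 m$)
$Z = - \frac{47149}{28707}$ ($Z = - \frac{\left(\left(-12\right) 139 - 45481\right) \frac{1}{-39828 + 35727}}{7} = - \frac{\left(-1668 - 45481\right) \frac{1}{-4101}}{7} = - \frac{\left(-47149\right) \left(- \frac{1}{4101}\right)}{7} = \left(- \frac{1}{7}\right) \frac{47149}{4101} = - \frac{47149}{28707} \approx -1.6424$)
$\frac{37830}{Z} = \frac{37830}{- \frac{47149}{28707}} = 37830 \left(- \frac{28707}{47149}\right) = - \frac{1085985810}{47149}$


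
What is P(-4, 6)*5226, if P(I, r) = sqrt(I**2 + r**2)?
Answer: 10452*sqrt(13) ≈ 37685.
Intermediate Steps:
P(-4, 6)*5226 = sqrt((-4)**2 + 6**2)*5226 = sqrt(16 + 36)*5226 = sqrt(52)*5226 = (2*sqrt(13))*5226 = 10452*sqrt(13)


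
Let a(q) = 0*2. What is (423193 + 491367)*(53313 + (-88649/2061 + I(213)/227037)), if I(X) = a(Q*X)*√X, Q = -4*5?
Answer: 100409033904640/2061 ≈ 4.8719e+10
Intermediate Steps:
Q = -20
a(q) = 0
I(X) = 0 (I(X) = 0*√X = 0)
(423193 + 491367)*(53313 + (-88649/2061 + I(213)/227037)) = (423193 + 491367)*(53313 + (-88649/2061 + 0/227037)) = 914560*(53313 + (-88649*1/2061 + 0*(1/227037))) = 914560*(53313 + (-88649/2061 + 0)) = 914560*(53313 - 88649/2061) = 914560*(109789444/2061) = 100409033904640/2061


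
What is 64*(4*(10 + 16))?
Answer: 6656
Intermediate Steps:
64*(4*(10 + 16)) = 64*(4*26) = 64*104 = 6656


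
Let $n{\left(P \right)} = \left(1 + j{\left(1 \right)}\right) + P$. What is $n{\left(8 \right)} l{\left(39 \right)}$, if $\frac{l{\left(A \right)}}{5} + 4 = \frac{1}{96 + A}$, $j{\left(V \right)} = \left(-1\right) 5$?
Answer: $- \frac{2156}{27} \approx -79.852$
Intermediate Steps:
$j{\left(V \right)} = -5$
$l{\left(A \right)} = -20 + \frac{5}{96 + A}$
$n{\left(P \right)} = -4 + P$ ($n{\left(P \right)} = \left(1 - 5\right) + P = -4 + P$)
$n{\left(8 \right)} l{\left(39 \right)} = \left(-4 + 8\right) \frac{5 \left(-383 - 156\right)}{96 + 39} = 4 \frac{5 \left(-383 - 156\right)}{135} = 4 \cdot 5 \cdot \frac{1}{135} \left(-539\right) = 4 \left(- \frac{539}{27}\right) = - \frac{2156}{27}$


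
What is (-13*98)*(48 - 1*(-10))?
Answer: -73892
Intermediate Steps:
(-13*98)*(48 - 1*(-10)) = -1274*(48 + 10) = -1274*58 = -73892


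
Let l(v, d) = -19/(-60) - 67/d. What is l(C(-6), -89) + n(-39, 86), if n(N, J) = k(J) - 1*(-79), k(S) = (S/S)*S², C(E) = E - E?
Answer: 39922211/5340 ≈ 7476.1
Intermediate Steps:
C(E) = 0
k(S) = S² (k(S) = 1*S² = S²)
l(v, d) = 19/60 - 67/d (l(v, d) = -19*(-1/60) - 67/d = 19/60 - 67/d)
n(N, J) = 79 + J² (n(N, J) = J² - 1*(-79) = J² + 79 = 79 + J²)
l(C(-6), -89) + n(-39, 86) = (19/60 - 67/(-89)) + (79 + 86²) = (19/60 - 67*(-1/89)) + (79 + 7396) = (19/60 + 67/89) + 7475 = 5711/5340 + 7475 = 39922211/5340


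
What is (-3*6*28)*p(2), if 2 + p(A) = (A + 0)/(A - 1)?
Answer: 0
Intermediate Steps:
p(A) = -2 + A/(-1 + A) (p(A) = -2 + (A + 0)/(A - 1) = -2 + A/(-1 + A))
(-3*6*28)*p(2) = (-3*6*28)*((2 - 1*2)/(-1 + 2)) = (-18*28)*((2 - 2)/1) = -504*0 = 0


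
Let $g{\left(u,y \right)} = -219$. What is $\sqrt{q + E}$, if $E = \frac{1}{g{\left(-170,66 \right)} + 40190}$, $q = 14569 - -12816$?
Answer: $\frac{2 \sqrt{10938122467689}}{39971} \approx 165.48$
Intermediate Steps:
$q = 27385$ ($q = 14569 + 12816 = 27385$)
$E = \frac{1}{39971}$ ($E = \frac{1}{-219 + 40190} = \frac{1}{39971} \approx 2.5018 \cdot 10^{-5}$)
$\sqrt{q + E} = \sqrt{27385 + \frac{1}{39971}} = \sqrt{\frac{1094605836}{39971}} = \frac{2 \sqrt{10938122467689}}{39971}$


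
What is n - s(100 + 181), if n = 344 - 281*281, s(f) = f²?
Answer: -157578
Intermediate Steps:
n = -78617 (n = 344 - 78961 = -78617)
n - s(100 + 181) = -78617 - (100 + 181)² = -78617 - 1*281² = -78617 - 1*78961 = -78617 - 78961 = -157578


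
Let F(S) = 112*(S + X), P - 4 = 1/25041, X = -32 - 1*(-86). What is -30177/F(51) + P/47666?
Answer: -857576647661/334209205680 ≈ -2.5660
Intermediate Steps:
X = 54 (X = -32 + 86 = 54)
P = 100165/25041 (P = 4 + 1/25041 = 100165/25041 ≈ 4.0000)
F(S) = 6048 + 112*S (F(S) = 112*(S + 54) = 112*(54 + S) = 6048 + 112*S)
-30177/F(51) + P/47666 = -30177/(6048 + 112*51) + (100165/25041)/47666 = -30177/(6048 + 5712) + (100165/25041)*(1/47666) = -30177/11760 + 100165/1193604306 = -30177*1/11760 + 100165/1193604306 = -1437/560 + 100165/1193604306 = -857576647661/334209205680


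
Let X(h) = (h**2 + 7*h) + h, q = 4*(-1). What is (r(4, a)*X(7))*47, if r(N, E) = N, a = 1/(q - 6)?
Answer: 19740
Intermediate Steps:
q = -4
X(h) = h**2 + 8*h
a = -1/10 (a = 1/(-4 - 6) = 1/(-10) = -1/10 ≈ -0.10000)
(r(4, a)*X(7))*47 = (4*(7*(8 + 7)))*47 = (4*(7*15))*47 = (4*105)*47 = 420*47 = 19740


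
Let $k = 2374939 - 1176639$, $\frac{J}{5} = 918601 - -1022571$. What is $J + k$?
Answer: $10904160$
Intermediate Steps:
$J = 9705860$ ($J = 5 \left(918601 - -1022571\right) = 5 \left(918601 + 1022571\right) = 5 \cdot 1941172 = 9705860$)
$k = 1198300$
$J + k = 9705860 + 1198300 = 10904160$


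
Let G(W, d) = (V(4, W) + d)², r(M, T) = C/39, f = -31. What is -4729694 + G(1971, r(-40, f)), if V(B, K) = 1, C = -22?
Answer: -7193864285/1521 ≈ -4.7297e+6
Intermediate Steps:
r(M, T) = -22/39
G(W, d) = (1 + d)²
-4729694 + G(1971, r(-40, f)) = -4729694 + (1 - 22/39)² = -4729694 + (17/39)² = -4729694 + 289/1521 = -7193864285/1521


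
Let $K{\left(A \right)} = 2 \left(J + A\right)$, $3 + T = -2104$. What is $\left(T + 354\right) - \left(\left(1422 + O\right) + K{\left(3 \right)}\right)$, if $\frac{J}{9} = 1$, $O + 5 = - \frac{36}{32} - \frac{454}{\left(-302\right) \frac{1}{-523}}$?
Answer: $- \frac{2907225}{1208} \approx -2406.6$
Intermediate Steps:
$T = -2107$ ($T = -3 - 2104 = -2107$)
$O = - \frac{957167}{1208}$ ($O = -5 - \left(\frac{9}{8} + \frac{118721}{151}\right) = -5 - \left(\frac{9}{8} + \frac{454}{\left(-302\right) \left(- \frac{1}{523}\right)}\right) = -5 - \left(\frac{9}{8} + \frac{454}{\frac{302}{523}}\right) = -5 - \frac{951127}{1208} = - \frac{957167}{1208} \approx -792.36$)
$J = 9$ ($J = 9 \cdot 1 = 9$)
$K{\left(A \right)} = 18 + 2 A$ ($K{\left(A \right)} = 2 \left(9 + A\right) = 18 + 2 A$)
$\left(T + 354\right) - \left(\left(1422 + O\right) + K{\left(3 \right)}\right) = \left(-2107 + 354\right) - \left(\left(1422 - \frac{957167}{1208}\right) + \left(18 + 2 \cdot 3\right)\right) = -1753 - \left(\frac{760609}{1208} + \left(18 + 6\right)\right) = -1753 - \left(\frac{760609}{1208} + 24\right) = -1753 - \frac{789601}{1208} = - \frac{2907225}{1208}$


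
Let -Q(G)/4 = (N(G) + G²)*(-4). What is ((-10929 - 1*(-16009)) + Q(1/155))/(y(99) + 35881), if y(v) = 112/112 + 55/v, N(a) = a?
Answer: 1098445464/7758705575 ≈ 0.14158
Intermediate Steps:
Q(G) = 16*G + 16*G² (Q(G) = -4*(G + G²)*(-4) = -4*(-4*G - 4*G²) = 16*G + 16*G²)
y(v) = 1 + 55/v (y(v) = 112*(1/112) + 55/v = 1 + 55/v)
((-10929 - 1*(-16009)) + Q(1/155))/(y(99) + 35881) = ((-10929 - 1*(-16009)) + 16*(1 + 1/155)/155)/((55 + 99)/99 + 35881) = ((-10929 + 16009) + 16*(1/155)*(1 + 1/155))/((1/99)*154 + 35881) = (5080 + 16*(1/155)*(156/155))/(14/9 + 35881) = (5080 + 2496/24025)/(322943/9) = (122049496/24025)*(9/322943) = 1098445464/7758705575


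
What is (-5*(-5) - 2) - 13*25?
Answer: -302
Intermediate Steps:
(-5*(-5) - 2) - 13*25 = (25 - 2) - 325 = 23 - 325 = -302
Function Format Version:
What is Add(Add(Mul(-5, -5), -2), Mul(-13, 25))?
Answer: -302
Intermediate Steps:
Add(Add(Mul(-5, -5), -2), Mul(-13, 25)) = Add(Add(25, -2), -325) = Add(23, -325) = -302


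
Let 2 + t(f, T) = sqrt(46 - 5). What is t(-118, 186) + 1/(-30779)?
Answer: -61559/30779 + sqrt(41) ≈ 4.4031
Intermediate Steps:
t(f, T) = -2 + sqrt(41) (t(f, T) = -2 + sqrt(46 - 5) = -2 + sqrt(41))
t(-118, 186) + 1/(-30779) = (-2 + sqrt(41)) + 1/(-30779) = (-2 + sqrt(41)) - 1/30779 = -61559/30779 + sqrt(41)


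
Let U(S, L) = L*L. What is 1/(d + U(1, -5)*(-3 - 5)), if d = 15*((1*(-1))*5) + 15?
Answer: -1/260 ≈ -0.0038462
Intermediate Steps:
U(S, L) = L²
d = -60 (d = 15*(-1*5) + 15 = 15*(-5) + 15 = -75 + 15 = -60)
1/(d + U(1, -5)*(-3 - 5)) = 1/(-60 + (-5)²*(-3 - 5)) = 1/(-60 + 25*(-8)) = 1/(-60 - 200) = 1/(-260) = -1/260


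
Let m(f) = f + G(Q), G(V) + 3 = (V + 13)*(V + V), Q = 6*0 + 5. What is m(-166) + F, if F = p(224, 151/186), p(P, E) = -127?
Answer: -116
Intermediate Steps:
Q = 5 (Q = 0 + 5 = 5)
G(V) = -3 + 2*V*(13 + V) (G(V) = -3 + (V + 13)*(V + V) = -3 + (13 + V)*(2*V) = -3 + 2*V*(13 + V))
F = -127
m(f) = 177 + f (m(f) = f + (-3 + 2*5² + 26*5) = f + (-3 + 2*25 + 130) = f + (-3 + 50 + 130) = f + 177 = 177 + f)
m(-166) + F = (177 - 166) - 127 = 11 - 127 = -116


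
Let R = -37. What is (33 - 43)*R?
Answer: 370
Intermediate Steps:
(33 - 43)*R = (33 - 43)*(-37) = -10*(-37) = 370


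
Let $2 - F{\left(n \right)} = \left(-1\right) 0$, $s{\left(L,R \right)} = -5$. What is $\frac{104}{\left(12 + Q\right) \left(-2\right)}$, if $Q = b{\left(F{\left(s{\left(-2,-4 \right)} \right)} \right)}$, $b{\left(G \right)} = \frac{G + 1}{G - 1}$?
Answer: $- \frac{52}{15} \approx -3.4667$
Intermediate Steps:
$F{\left(n \right)} = 2$ ($F{\left(n \right)} = 2 - \left(-1\right) 0 = 2 - 0 = 2 + 0 = 2$)
$b{\left(G \right)} = \frac{1 + G}{-1 + G}$
$Q = 3$ ($Q = \frac{1 + 2}{-1 + 2} = 1^{-1} \cdot 3 = 1 \cdot 3 = 3$)
$\frac{104}{\left(12 + Q\right) \left(-2\right)} = \frac{104}{\left(12 + 3\right) \left(-2\right)} = \frac{104}{15 \left(-2\right)} = \frac{104}{-30} = 104 \left(- \frac{1}{30}\right) = - \frac{52}{15}$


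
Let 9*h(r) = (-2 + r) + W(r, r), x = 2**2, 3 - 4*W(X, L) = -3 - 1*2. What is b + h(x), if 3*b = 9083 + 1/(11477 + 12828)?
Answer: 662384168/218745 ≈ 3028.1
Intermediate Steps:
W(X, L) = 2 (W(X, L) = 3/4 - (-3 - 1*2)/4 = 3/4 - (-3 - 2)/4 = 3/4 - 1/4*(-5) = 3/4 + 5/4 = 2)
x = 4
b = 220762316/72915 (b = (9083 + 1/(11477 + 12828))/3 = (9083 + 1/24305)/3 = (1/3)*(220762316/24305) = 220762316/72915 ≈ 3027.7)
h(r) = r/9 (h(r) = ((-2 + r) + 2)/9 = r/9)
b + h(x) = 220762316/72915 + (1/9)*4 = 220762316/72915 + 4/9 = 662384168/218745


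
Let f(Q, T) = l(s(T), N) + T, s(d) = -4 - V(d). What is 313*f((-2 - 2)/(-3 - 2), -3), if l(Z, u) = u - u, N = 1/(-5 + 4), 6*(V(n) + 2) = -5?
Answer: -939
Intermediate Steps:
V(n) = -17/6 (V(n) = -2 + (1/6)*(-5) = -2 - 5/6 = -17/6)
s(d) = -7/6 (s(d) = -4 - 1*(-17/6) = -4 + 17/6 = -7/6)
N = -1 (N = 1/(-1) = -1)
l(Z, u) = 0
f(Q, T) = T (f(Q, T) = 0 + T = T)
313*f((-2 - 2)/(-3 - 2), -3) = 313*(-3) = -939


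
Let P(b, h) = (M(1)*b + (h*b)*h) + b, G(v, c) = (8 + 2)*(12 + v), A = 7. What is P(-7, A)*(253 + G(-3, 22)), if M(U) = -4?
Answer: -110446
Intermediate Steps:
G(v, c) = 120 + 10*v (G(v, c) = 10*(12 + v) = 120 + 10*v)
P(b, h) = -3*b + b*h² (P(b, h) = (-4*b + (h*b)*h) + b = (-4*b + (b*h)*h) + b = (-4*b + b*h²) + b = -3*b + b*h²)
P(-7, A)*(253 + G(-3, 22)) = (-7*(-3 + 7²))*(253 + (120 + 10*(-3))) = (-7*(-3 + 49))*(253 + (120 - 30)) = (-7*46)*(253 + 90) = -322*343 = -110446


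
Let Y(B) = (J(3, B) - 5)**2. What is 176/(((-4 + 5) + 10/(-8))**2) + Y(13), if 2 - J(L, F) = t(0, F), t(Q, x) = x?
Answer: 3072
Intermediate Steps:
J(L, F) = 2 - F
Y(B) = (-3 - B)**2 (Y(B) = ((2 - B) - 5)**2 = (-3 - B)**2)
176/(((-4 + 5) + 10/(-8))**2) + Y(13) = 176/(((-4 + 5) + 10/(-8))**2) + (3 + 13)**2 = 176/((1 + 10*(-1/8))**2) + 16**2 = 176/((1 - 5/4)**2) + 256 = 176/((-1/4)**2) + 256 = 176/(1/16) + 256 = 176*16 + 256 = 2816 + 256 = 3072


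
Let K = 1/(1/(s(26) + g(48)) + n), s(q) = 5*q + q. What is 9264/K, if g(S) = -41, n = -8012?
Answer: -8535655056/115 ≈ -7.4223e+7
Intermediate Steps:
s(q) = 6*q
K = -115/921379 (K = 1/(1/(6*26 - 41) - 8012) = 1/(1/(156 - 41) - 8012) = 1/(1/115 - 8012) = 1/(-921379/115) = -115/921379 ≈ -0.00012481)
9264/K = 9264/(-115/921379) = 9264*(-921379/115) = -8535655056/115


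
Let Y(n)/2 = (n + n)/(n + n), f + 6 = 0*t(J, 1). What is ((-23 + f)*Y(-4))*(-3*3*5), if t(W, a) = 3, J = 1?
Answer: 2610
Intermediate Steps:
f = -6 (f = -6 + 0*3 = -6 + 0 = -6)
Y(n) = 2 (Y(n) = 2*((n + n)/(n + n)) = 2*((2*n)/((2*n))) = 2*((2*n)*(1/(2*n))) = 2*1 = 2)
((-23 + f)*Y(-4))*(-3*3*5) = ((-23 - 6)*2)*(-3*3*5) = (-29*2)*(-9*5) = -58*(-45) = 2610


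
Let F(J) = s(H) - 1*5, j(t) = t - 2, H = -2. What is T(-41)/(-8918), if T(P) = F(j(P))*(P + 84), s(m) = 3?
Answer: 43/4459 ≈ 0.0096434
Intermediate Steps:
j(t) = -2 + t
F(J) = -2 (F(J) = 3 - 1*5 = 3 - 5 = -2)
T(P) = -168 - 2*P (T(P) = -2*(P + 84) = -2*(84 + P) = -168 - 2*P)
T(-41)/(-8918) = (-168 - 2*(-41))/(-8918) = (-168 + 82)*(-1/8918) = -86*(-1/8918) = 43/4459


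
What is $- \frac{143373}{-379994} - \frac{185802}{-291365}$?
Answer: $\frac{112377519333}{110716951810} \approx 1.015$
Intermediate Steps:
$- \frac{143373}{-379994} - \frac{185802}{-291365} = \left(-143373\right) \left(- \frac{1}{379994}\right) - - \frac{185802}{291365} = \frac{143373}{379994} + \frac{185802}{291365} = \frac{112377519333}{110716951810}$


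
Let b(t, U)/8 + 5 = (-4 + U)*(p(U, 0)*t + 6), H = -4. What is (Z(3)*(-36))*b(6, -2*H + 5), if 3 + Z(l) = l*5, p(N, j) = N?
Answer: -2595456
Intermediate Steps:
b(t, U) = -40 + 8*(-4 + U)*(6 + U*t) (b(t, U) = -40 + 8*((-4 + U)*(U*t + 6)) = -40 + 8*((-4 + U)*(6 + U*t)) = -40 + 8*(-4 + U)*(6 + U*t))
Z(l) = -3 + 5*l (Z(l) = -3 + l*5 = -3 + 5*l)
(Z(3)*(-36))*b(6, -2*H + 5) = ((-3 + 5*3)*(-36))*(-232 + 48*(-2*(-4) + 5) - 32*(-2*(-4) + 5)*6 + 8*6*(-2*(-4) + 5)²) = ((-3 + 15)*(-36))*(-232 + 48*(8 + 5) - 32*(8 + 5)*6 + 8*6*(8 + 5)²) = (12*(-36))*(-232 + 48*13 - 32*13*6 + 8*6*13²) = -432*(-232 + 624 - 2496 + 8*6*169) = -432*(-232 + 624 - 2496 + 8112) = -432*6008 = -2595456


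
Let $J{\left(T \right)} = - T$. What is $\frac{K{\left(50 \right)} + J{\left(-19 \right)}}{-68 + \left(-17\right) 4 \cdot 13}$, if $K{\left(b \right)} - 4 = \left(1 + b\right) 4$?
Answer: $- \frac{227}{952} \approx -0.23845$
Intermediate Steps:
$K{\left(b \right)} = 8 + 4 b$ ($K{\left(b \right)} = 4 + \left(1 + b\right) 4 = 4 + \left(4 + 4 b\right) = 8 + 4 b$)
$\frac{K{\left(50 \right)} + J{\left(-19 \right)}}{-68 + \left(-17\right) 4 \cdot 13} = \frac{\left(8 + 4 \cdot 50\right) - -19}{-68 + \left(-17\right) 4 \cdot 13} = \frac{\left(8 + 200\right) + 19}{-68 - 884} = \frac{208 + 19}{-68 - 884} = \frac{227}{-952} = 227 \left(- \frac{1}{952}\right) = - \frac{227}{952}$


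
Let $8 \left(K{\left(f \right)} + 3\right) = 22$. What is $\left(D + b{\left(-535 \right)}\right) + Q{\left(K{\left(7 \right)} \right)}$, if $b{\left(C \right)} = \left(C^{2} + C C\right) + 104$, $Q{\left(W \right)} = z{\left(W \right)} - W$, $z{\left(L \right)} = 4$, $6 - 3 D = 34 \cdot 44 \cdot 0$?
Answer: $\frac{2290241}{4} \approx 5.7256 \cdot 10^{5}$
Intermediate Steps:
$D = 2$ ($D = 2 - \frac{34 \cdot 44 \cdot 0}{3} = 2 - \frac{1496 \cdot 0}{3} = 2 - 0 = 2 + 0 = 2$)
$K{\left(f \right)} = - \frac{1}{4}$ ($K{\left(f \right)} = -3 + \frac{1}{8} \cdot 22 = -3 + \frac{11}{4} = - \frac{1}{4}$)
$Q{\left(W \right)} = 4 - W$
$b{\left(C \right)} = 104 + 2 C^{2}$ ($b{\left(C \right)} = \left(C^{2} + C^{2}\right) + 104 = 2 C^{2} + 104 = 104 + 2 C^{2}$)
$\left(D + b{\left(-535 \right)}\right) + Q{\left(K{\left(7 \right)} \right)} = \left(2 + \left(104 + 2 \left(-535\right)^{2}\right)\right) + \left(4 - - \frac{1}{4}\right) = \left(2 + \left(104 + 2 \cdot 286225\right)\right) + \left(4 + \frac{1}{4}\right) = \left(2 + \left(104 + 572450\right)\right) + \frac{17}{4} = \left(2 + 572554\right) + \frac{17}{4} = 572556 + \frac{17}{4} = \frac{2290241}{4}$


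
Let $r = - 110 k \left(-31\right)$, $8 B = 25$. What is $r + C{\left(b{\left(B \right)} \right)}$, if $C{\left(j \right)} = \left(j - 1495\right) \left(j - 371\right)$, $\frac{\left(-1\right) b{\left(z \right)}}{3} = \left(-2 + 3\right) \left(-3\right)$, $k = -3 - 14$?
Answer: $479962$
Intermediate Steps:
$B = \frac{25}{8}$ ($B = \frac{1}{8} \cdot 25 = \frac{25}{8} \approx 3.125$)
$k = -17$
$b{\left(z \right)} = 9$ ($b{\left(z \right)} = - 3 \left(-2 + 3\right) \left(-3\right) = - 3 \cdot 1 \left(-3\right) = \left(-3\right) \left(-3\right) = 9$)
$r = -57970$ ($r = \left(-110\right) \left(-17\right) \left(-31\right) = 1870 \left(-31\right) = -57970$)
$C{\left(j \right)} = \left(-1495 + j\right) \left(-371 + j\right)$
$r + C{\left(b{\left(B \right)} \right)} = -57970 + \left(554645 + 9^{2} - 16794\right) = -57970 + \left(554645 + 81 - 16794\right) = -57970 + 537932 = 479962$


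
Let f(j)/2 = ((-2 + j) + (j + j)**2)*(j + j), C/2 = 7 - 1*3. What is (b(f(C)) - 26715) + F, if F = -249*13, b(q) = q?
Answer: -21568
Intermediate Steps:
C = 8 (C = 2*(7 - 1*3) = 2*(7 - 3) = 2*4 = 8)
f(j) = 4*j*(-2 + j + 4*j**2) (f(j) = 2*(((-2 + j) + (j + j)**2)*(j + j)) = 2*(((-2 + j) + (2*j)**2)*(2*j)) = 2*(((-2 + j) + 4*j**2)*(2*j)) = 2*((-2 + j + 4*j**2)*(2*j)) = 2*(2*j*(-2 + j + 4*j**2)) = 4*j*(-2 + j + 4*j**2))
F = -3237
(b(f(C)) - 26715) + F = (4*8*(-2 + 8 + 4*8**2) - 26715) - 3237 = (4*8*(-2 + 8 + 4*64) - 26715) - 3237 = (4*8*(-2 + 8 + 256) - 26715) - 3237 = (4*8*262 - 26715) - 3237 = (8384 - 26715) - 3237 = -18331 - 3237 = -21568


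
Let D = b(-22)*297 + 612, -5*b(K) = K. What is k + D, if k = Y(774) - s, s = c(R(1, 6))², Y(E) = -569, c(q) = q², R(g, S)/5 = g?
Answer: 3624/5 ≈ 724.80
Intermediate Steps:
R(g, S) = 5*g
b(K) = -K/5
s = 625 (s = ((5*1)²)² = (5²)² = 25² = 625)
k = -1194 (k = -569 - 1*625 = -569 - 625 = -1194)
D = 9594/5 (D = -⅕*(-22)*297 + 612 = (22/5)*297 + 612 = 6534/5 + 612 = 9594/5 ≈ 1918.8)
k + D = -1194 + 9594/5 = 3624/5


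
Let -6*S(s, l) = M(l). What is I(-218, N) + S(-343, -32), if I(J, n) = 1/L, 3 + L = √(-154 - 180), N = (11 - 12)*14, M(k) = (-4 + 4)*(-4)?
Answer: -3/343 - I*√334/343 ≈ -0.0087464 - 0.053282*I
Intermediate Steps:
M(k) = 0 (M(k) = 0*(-4) = 0)
S(s, l) = 0 (S(s, l) = -⅙*0 = 0)
N = -14 (N = -1*14 = -14)
L = -3 + I*√334 (L = -3 + √(-154 - 180) = -3 + √(-334) = -3 + I*√334 ≈ -3.0 + 18.276*I)
I(J, n) = 1/(-3 + I*√334)
I(-218, N) + S(-343, -32) = (-3/343 - I*√334/343) + 0 = -3/343 - I*√334/343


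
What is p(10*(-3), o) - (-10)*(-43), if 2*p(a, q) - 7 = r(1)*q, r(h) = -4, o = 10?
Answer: -893/2 ≈ -446.50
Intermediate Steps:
p(a, q) = 7/2 - 2*q (p(a, q) = 7/2 + (-4*q)/2 = 7/2 - 2*q)
p(10*(-3), o) - (-10)*(-43) = (7/2 - 2*10) - (-10)*(-43) = (7/2 - 20) - 1*430 = -33/2 - 430 = -893/2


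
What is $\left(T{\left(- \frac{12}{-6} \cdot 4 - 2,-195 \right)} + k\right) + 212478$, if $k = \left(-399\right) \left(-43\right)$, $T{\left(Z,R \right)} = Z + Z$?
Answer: $229647$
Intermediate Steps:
$T{\left(Z,R \right)} = 2 Z$
$k = 17157$
$\left(T{\left(- \frac{12}{-6} \cdot 4 - 2,-195 \right)} + k\right) + 212478 = \left(2 \left(- \frac{12}{-6} \cdot 4 - 2\right) + 17157\right) + 212478 = \left(2 \left(\left(-12\right) \left(- \frac{1}{6}\right) 4 - 2\right) + 17157\right) + 212478 = \left(2 \left(2 \cdot 4 - 2\right) + 17157\right) + 212478 = \left(2 \left(8 - 2\right) + 17157\right) + 212478 = \left(2 \cdot 6 + 17157\right) + 212478 = \left(12 + 17157\right) + 212478 = 17169 + 212478 = 229647$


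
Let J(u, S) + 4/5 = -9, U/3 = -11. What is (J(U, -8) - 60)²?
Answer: 121801/25 ≈ 4872.0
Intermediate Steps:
U = -33 (U = 3*(-11) = -33)
J(u, S) = -49/5 (J(u, S) = -⅘ - 9 = -49/5)
(J(U, -8) - 60)² = (-49/5 - 60)² = (-349/5)² = 121801/25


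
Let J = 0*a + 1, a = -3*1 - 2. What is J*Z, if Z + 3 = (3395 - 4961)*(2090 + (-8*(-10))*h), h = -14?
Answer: -1519023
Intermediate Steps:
a = -5 (a = -3 - 2 = -5)
Z = -1519023 (Z = -3 + (3395 - 4961)*(2090 - 8*(-10)*(-14)) = -3 - 1566*(2090 + 80*(-14)) = -3 - 1566*(2090 - 1120) = -3 - 1566*970 = -3 - 1519020 = -1519023)
J = 1 (J = 0*(-5) + 1 = 0 + 1 = 1)
J*Z = 1*(-1519023) = -1519023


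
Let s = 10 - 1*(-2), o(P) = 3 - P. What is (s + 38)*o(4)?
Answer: -50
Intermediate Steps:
s = 12 (s = 10 + 2 = 12)
(s + 38)*o(4) = (12 + 38)*(3 - 1*4) = 50*(3 - 4) = 50*(-1) = -50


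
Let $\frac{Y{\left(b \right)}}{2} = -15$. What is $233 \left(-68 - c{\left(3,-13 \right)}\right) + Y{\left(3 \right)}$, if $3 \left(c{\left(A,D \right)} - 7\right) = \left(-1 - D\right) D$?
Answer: $-5389$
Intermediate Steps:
$c{\left(A,D \right)} = 7 + \frac{D \left(-1 - D\right)}{3}$ ($c{\left(A,D \right)} = 7 + \frac{\left(-1 - D\right) D}{3} = 7 + \frac{D \left(-1 - D\right)}{3}$)
$Y{\left(b \right)} = -30$ ($Y{\left(b \right)} = 2 \left(-15\right) = -30$)
$233 \left(-68 - c{\left(3,-13 \right)}\right) + Y{\left(3 \right)} = 233 \left(-68 - \left(7 - - \frac{13}{3} - \frac{\left(-13\right)^{2}}{3}\right)\right) - 30 = 233 \left(-68 - \left(7 + \frac{13}{3} - \frac{169}{3}\right)\right) - 30 = 233 \left(-68 - -45\right) - 30 = 233 \left(-68 + 45\right) - 30 = 233 \left(-23\right) - 30 = -5359 - 30 = -5389$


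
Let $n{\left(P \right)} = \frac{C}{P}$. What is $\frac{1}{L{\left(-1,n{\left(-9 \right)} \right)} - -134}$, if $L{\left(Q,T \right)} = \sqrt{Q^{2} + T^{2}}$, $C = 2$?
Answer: $\frac{10854}{1454351} - \frac{9 \sqrt{85}}{1454351} \approx 0.0074061$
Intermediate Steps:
$n{\left(P \right)} = \frac{2}{P}$
$\frac{1}{L{\left(-1,n{\left(-9 \right)} \right)} - -134} = \frac{1}{\sqrt{\left(-1\right)^{2} + \left(\frac{2}{-9}\right)^{2}} - -134} = \frac{1}{\sqrt{1 + \left(2 \left(- \frac{1}{9}\right)\right)^{2}} + \left(-4269 + 4403\right)} = \frac{1}{\sqrt{1 + \left(- \frac{2}{9}\right)^{2}} + 134} = \frac{1}{\sqrt{1 + \frac{4}{81}} + 134} = \frac{1}{\sqrt{\frac{85}{81}} + 134} = \frac{1}{\frac{\sqrt{85}}{9} + 134} = \frac{1}{134 + \frac{\sqrt{85}}{9}}$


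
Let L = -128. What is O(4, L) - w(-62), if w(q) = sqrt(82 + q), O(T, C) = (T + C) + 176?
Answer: 52 - 2*sqrt(5) ≈ 47.528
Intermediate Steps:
O(T, C) = 176 + C + T (O(T, C) = (C + T) + 176 = 176 + C + T)
O(4, L) - w(-62) = (176 - 128 + 4) - sqrt(82 - 62) = 52 - sqrt(20) = 52 - 2*sqrt(5)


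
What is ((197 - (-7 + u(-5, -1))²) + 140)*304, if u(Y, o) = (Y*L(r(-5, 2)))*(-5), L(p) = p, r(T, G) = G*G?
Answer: -2526848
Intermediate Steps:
r(T, G) = G²
u(Y, o) = -20*Y (u(Y, o) = (Y*2²)*(-5) = (Y*4)*(-5) = (4*Y)*(-5) = -20*Y)
((197 - (-7 + u(-5, -1))²) + 140)*304 = ((197 - (-7 - 20*(-5))²) + 140)*304 = ((197 - (-7 + 100)²) + 140)*304 = ((197 - 1*93²) + 140)*304 = ((197 - 1*8649) + 140)*304 = ((197 - 8649) + 140)*304 = (-8452 + 140)*304 = -8312*304 = -2526848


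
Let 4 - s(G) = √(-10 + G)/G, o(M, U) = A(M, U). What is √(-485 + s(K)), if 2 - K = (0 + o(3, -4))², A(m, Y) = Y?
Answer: √(-23569 + 7*I*√6)/7 ≈ 0.0079776 + 21.932*I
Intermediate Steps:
o(M, U) = U
K = -14 (K = 2 - (0 - 4)² = 2 - 1*(-4)² = 2 - 1*16 = 2 - 16 = -14)
s(G) = 4 - √(-10 + G)/G
√(-485 + s(K)) = √(-485 + (4 - 1*√(-10 - 14)/(-14))) = √(-485 + (4 - 1*(-1/14)*√(-24))) = √(-485 + (4 - 1*(-1/14)*2*I*√6)) = √(-485 + (4 + I*√6/7)) = √(-481 + I*√6/7)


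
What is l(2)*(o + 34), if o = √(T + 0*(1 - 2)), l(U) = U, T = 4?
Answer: 72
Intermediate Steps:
o = 2 (o = √(4 + 0*(1 - 2)) = √(4 + 0*(-1)) = √(4 + 0) = √4 = 2)
l(2)*(o + 34) = 2*(2 + 34) = 2*36 = 72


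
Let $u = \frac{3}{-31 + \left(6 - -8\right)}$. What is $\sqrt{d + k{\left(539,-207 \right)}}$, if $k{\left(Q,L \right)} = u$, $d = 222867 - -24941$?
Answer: $\frac{\sqrt{71616461}}{17} \approx 497.8$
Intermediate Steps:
$u = - \frac{3}{17}$ ($u = \frac{3}{-31 + \left(6 + 8\right)} = \frac{3}{-31 + 14} = \frac{3}{-17} = 3 \left(- \frac{1}{17}\right) = - \frac{3}{17} \approx -0.17647$)
$d = 247808$ ($d = 222867 + \left(-145 + 25086\right) = 222867 + 24941 = 247808$)
$k{\left(Q,L \right)} = - \frac{3}{17}$
$\sqrt{d + k{\left(539,-207 \right)}} = \sqrt{247808 - \frac{3}{17}} = \sqrt{\frac{4212733}{17}} = \frac{\sqrt{71616461}}{17}$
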